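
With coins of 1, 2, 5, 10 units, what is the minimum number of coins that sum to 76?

9

76 − 7×10→6 − 1×5→1 − 1×1→0
Total coins = 7 + 1 + 1 = 9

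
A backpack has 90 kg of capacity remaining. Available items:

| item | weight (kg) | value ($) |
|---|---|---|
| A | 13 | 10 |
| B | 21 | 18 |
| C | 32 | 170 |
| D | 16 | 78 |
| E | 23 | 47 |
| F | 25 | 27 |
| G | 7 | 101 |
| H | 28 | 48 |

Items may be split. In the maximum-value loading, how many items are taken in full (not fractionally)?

Greedy by value/weight ratio, highest first.
Order: G (101/7=14.43) > C (170/32=5.31) > D (78/16=4.88) > E (47/23=2.04) > H (48/28=1.71) > F (27/25=1.08) > B (18/21=0.86) > A (10/13=0.77)
Fill: take G (7 @ 101) → take C (32 @ 170) → take D (16 @ 78) → take E (23 @ 47) → take 12/28 of H → 20.57; 90/90 used.
4 item(s) taken whole; one partial (take 12/28 of H).

4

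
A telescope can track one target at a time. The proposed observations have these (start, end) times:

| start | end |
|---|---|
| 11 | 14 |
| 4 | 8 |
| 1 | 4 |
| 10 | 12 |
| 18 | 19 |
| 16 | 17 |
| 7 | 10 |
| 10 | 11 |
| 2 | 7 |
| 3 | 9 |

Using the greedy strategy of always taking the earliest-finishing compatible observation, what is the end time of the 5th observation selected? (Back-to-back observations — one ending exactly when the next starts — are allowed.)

Sorted by end: (1,4)  (2,7)  (4,8)  (3,9)  (7,10)  (10,11)  (10,12)  (11,14)  (16,17)  (18,19)
take (1,4); skip (2,7); take (4,8); take (10,11); take (11,14); take (16,17); take (18,19).
Selected: (1,4) (4,8) (10,11) (11,14) (16,17) (18,19)

17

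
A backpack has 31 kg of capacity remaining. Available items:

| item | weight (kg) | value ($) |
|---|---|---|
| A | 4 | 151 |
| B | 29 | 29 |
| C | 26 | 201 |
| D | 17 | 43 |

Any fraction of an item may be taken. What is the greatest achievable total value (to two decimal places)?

Ratios (sorted): A 37.75, C 7.73, D 2.53, B 1.00
take A (4 @ 151); take C (26 @ 201); take 1/17 of D → 2.53. Capacity used 31/31.
Total value = 354.53

354.53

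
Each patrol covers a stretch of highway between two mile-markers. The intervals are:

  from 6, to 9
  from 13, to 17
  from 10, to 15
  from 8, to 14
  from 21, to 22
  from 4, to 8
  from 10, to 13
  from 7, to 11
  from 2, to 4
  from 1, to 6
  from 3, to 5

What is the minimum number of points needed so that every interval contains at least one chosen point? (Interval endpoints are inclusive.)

4

Sort by right endpoint; whenever an interval is uncovered, place a point at its right end.
By right end: [2,4]  [3,5]  [1,6]  [4,8]  [6,9]  [7,11]  [10,13]  [8,14]  [10,15]  [13,17]  [21,22]
[2,4] uncovered → point at 4; [6,9] uncovered → point at 9; [10,13] uncovered → point at 13; [21,22] uncovered → point at 22.
Points: 4, 9, 13, 22 (4 total).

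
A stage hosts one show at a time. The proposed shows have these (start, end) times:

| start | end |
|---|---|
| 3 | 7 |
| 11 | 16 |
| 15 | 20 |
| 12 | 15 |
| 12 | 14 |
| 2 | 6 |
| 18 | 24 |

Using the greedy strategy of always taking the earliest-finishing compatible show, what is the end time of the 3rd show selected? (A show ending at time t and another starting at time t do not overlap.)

20

Order by finish time; keep every interval that doesn't clash with the previous kept one.
Sorted by end: (2,6)  (3,7)  (12,14)  (12,15)  (11,16)  (15,20)  (18,24)
take (2,6); take (12,14); skip (12,15); skip (11,16); take (15,20); skip (18,24).
Selected: (2,6) (12,14) (15,20)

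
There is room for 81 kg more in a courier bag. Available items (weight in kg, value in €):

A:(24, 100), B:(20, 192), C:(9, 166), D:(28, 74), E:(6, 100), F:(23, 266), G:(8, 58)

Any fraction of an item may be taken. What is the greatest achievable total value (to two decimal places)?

Sort by value per unit weight and fill in that order.
Ratios (sorted): C 18.44, E 16.67, F 11.57, B 9.60, G 7.25, A 4.17, D 2.64
take C (9 @ 166); take E (6 @ 100); take F (23 @ 266); take B (20 @ 192); take G (8 @ 58); take 15/24 of A → 62.50. Capacity used 81/81.
Total value = 844.50

844.50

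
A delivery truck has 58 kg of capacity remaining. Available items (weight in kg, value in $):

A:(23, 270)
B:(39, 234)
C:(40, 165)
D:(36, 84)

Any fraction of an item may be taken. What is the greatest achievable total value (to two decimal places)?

480.00

Greedy by value/weight ratio, highest first.
Order: A (270/23=11.74) > B (234/39=6.00) > C (165/40=4.12) > D (84/36=2.33)
Fill: take A (23 @ 270) → take 35/39 of B → 210.00; 58/58 used.
Total value = 480.00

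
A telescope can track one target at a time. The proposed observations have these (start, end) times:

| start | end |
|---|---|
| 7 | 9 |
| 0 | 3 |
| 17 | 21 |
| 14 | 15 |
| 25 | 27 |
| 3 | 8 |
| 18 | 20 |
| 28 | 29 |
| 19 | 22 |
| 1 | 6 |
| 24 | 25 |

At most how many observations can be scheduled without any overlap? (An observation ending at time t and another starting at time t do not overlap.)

Order by finish time; keep every interval that doesn't clash with the previous kept one.
By end time: (0,3), (1,6), (3,8), (7,9), (14,15), (18,20), (17,21), (19,22), (24,25), (25,27), (28,29).
Pick (0,3); next start ≥ 3 → (3,8); next start ≥ 8 → (14,15); next start ≥ 15 → (18,20); next start ≥ 20 → (24,25); next start ≥ 25 → (25,27); next start ≥ 27 → (28,29).
Selected 7 observations.

7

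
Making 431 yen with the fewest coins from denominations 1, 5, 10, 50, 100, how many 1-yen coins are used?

Use the largest denomination that fits, subtract, and repeat.
431 − 4×100→31 − 3×10→1 − 1×1→0
Count of 1: 1

1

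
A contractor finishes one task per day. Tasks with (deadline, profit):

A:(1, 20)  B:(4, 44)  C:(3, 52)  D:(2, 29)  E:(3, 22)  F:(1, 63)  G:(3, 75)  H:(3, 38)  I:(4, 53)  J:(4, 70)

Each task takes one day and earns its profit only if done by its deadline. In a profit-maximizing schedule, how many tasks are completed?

By profit: G(d3,75), J(d4,70), F(d1,63), I(d4,53), C(d3,52), B(d4,44), H(d3,38), D(d2,29), E(d3,22), A(d1,20)
G→slot 3; J→slot 4; F→slot 1; I→slot 2; C skipped; B skipped; H skipped; D skipped; E skipped; A skipped.
4 of 10 scheduled.

4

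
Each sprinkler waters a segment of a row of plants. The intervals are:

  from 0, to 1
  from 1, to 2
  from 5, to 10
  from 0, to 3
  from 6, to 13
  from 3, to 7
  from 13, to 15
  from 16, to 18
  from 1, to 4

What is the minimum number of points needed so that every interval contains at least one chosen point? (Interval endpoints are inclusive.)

Process intervals by earliest right end; each time one isn't hit yet, stab at its right endpoint.
By right end: [0,1]  [1,2]  [0,3]  [1,4]  [3,7]  [5,10]  [6,13]  [13,15]  [16,18]
[0,1] uncovered → point at 1; [3,7] uncovered → point at 7; [13,15] uncovered → point at 15; [16,18] uncovered → point at 18.
Points: 1, 7, 15, 18 (4 total).

4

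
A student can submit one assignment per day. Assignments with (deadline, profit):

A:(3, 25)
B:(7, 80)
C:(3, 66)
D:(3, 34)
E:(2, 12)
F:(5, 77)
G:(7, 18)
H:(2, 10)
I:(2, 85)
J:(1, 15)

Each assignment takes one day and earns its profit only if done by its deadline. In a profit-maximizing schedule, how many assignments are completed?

6

By profit: I(d2,85), B(d7,80), F(d5,77), C(d3,66), D(d3,34), A(d3,25), G(d7,18), J(d1,15), E(d2,12), H(d2,10)
I→slot 2; B→slot 7; F→slot 5; C→slot 3; D→slot 1; A skipped; G→slot 6; J skipped; E skipped; H skipped.
6 of 10 scheduled.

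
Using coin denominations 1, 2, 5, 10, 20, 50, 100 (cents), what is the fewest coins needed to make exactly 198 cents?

7

Use the largest denomination that fits, subtract, and repeat.
198 = 1×100 + 1×50 + 2×20 + 1×5 + 1×2 + 1×1
Total coins = 1 + 1 + 2 + 1 + 1 + 1 = 7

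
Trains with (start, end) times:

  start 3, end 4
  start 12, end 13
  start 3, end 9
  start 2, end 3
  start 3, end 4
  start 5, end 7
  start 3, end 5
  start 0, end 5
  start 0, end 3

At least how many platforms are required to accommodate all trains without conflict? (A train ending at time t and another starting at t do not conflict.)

Count concurrent intervals with a sweep; the peak is the room count.
starts: [0, 0, 2, 3, 3, 3, 3, 5, 12]
ends:   [3, 3, 4, 4, 5, 5, 7, 9, 13]
s0→1 s0→2 s2→3 e3→2 e3→1 s3→2 s3→3 s3→4 s3→5  — peak 5.

5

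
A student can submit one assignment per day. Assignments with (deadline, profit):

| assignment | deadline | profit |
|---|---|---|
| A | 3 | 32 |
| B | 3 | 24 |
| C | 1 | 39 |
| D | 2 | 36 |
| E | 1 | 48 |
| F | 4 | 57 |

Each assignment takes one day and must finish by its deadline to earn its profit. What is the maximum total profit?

173

Sort by profit descending; place each in the latest free slot ≤ its deadline.
By profit: F(d4,57), E(d1,48), C(d1,39), D(d2,36), A(d3,32), B(d3,24)
F→slot 4; E→slot 1; C skipped; D→slot 2; A→slot 3; B skipped.
Profit = 48 + 36 + 32 + 57 = 173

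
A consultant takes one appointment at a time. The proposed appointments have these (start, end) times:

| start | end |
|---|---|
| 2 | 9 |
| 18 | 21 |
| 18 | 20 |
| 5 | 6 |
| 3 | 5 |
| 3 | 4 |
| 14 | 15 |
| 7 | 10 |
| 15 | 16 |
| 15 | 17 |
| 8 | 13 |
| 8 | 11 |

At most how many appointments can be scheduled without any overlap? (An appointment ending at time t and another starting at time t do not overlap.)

6

Sort by end time and greedily take each interval whose start is ≥ the last chosen end.
Sorted by end: (3,4)  (3,5)  (5,6)  (2,9)  (7,10)  (8,11)  (8,13)  (14,15)  (15,16)  (15,17)  (18,20)  (18,21)
take (3,4); skip (3,5); take (5,6); skip (2,9); take (7,10); take (14,15); take (15,16); take (18,20).
Selected 6 appointments.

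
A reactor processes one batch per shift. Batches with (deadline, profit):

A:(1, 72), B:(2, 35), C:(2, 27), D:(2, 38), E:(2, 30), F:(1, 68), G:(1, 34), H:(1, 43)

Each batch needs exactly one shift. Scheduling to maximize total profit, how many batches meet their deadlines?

Take jobs in profit order; each goes to the latest open slot no later than its deadline.
Profit order: A=72 F=68 H=43 D=38 B=35 G=34 E=30 C=27
Assign: A→slot 1, F skipped, H skipped, D→slot 2, B skipped, G skipped, E skipped, C skipped.
Slots: [1:A] [2:D]
2 of 8 scheduled.

2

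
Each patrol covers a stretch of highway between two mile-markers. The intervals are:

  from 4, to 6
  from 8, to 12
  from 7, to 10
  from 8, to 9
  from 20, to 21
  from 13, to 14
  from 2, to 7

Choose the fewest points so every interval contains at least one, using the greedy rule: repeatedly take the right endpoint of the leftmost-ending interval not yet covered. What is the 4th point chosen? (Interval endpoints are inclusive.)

21

Sorted: [4,6] [2,7] [8,9] [7,10] [8,12] [13,14] [20,21]
{[4,6],[2,7]} hit by 6; {[8,9],[7,10],[8,12]} hit by 9; {[13,14]} hit by 14; {[20,21]} hit by 21.
Points: 6, 9, 14, 21 (4 total).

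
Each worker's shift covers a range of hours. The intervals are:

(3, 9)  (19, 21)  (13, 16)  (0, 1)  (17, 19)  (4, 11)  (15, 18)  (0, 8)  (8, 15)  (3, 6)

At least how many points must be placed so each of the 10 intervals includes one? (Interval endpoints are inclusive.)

4

Sort by right endpoint; whenever an interval is uncovered, place a point at its right end.
Sorted: [0,1] [3,6] [0,8] [3,9] [4,11] [8,15] [13,16] [15,18] [17,19] [19,21]
{[0,1]} hit by 1; {[3,6],[0,8],[3,9],[4,11]} hit by 6; {[8,15],[13,16],[15,18]} hit by 15; {[17,19],[19,21]} hit by 19.
Points: 1, 6, 15, 19 (4 total).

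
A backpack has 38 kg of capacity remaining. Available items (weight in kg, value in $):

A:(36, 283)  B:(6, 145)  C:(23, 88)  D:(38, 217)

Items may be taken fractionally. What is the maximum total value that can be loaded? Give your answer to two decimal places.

Sort by value per unit weight and fill in that order.
Order: B (145/6=24.17) > A (283/36=7.86) > D (217/38=5.71) > C (88/23=3.83)
Fill: take B (6 @ 145) → take 32/36 of A → 251.56; 38/38 used.
Total value = 396.56

396.56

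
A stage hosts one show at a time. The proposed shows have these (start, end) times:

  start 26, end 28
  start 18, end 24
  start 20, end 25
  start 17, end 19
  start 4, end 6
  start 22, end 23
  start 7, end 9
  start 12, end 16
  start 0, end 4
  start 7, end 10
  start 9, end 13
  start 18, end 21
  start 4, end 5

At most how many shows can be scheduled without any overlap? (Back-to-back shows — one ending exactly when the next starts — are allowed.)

Sorted by end: (0,4)  (4,5)  (4,6)  (7,9)  (7,10)  (9,13)  (12,16)  (17,19)  (18,21)  (22,23)  (18,24)  (20,25)  (26,28)
take (0,4); take (4,5); take (7,9); take (9,13); skip (12,16); take (17,19); skip (18,21); take (22,23); take (26,28).
Selected 7 shows.

7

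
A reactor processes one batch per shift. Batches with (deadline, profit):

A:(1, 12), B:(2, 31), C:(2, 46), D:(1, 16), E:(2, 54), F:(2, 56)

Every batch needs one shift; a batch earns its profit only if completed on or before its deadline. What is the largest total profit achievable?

110

By profit: F(d2,56), E(d2,54), C(d2,46), B(d2,31), D(d1,16), A(d1,12)
F→slot 2; E→slot 1; C skipped; B skipped; D skipped; A skipped.
Profit = 54 + 56 = 110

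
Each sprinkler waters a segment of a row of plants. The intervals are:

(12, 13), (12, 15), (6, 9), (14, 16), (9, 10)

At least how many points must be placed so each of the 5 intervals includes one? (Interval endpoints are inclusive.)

Process intervals by earliest right end; each time one isn't hit yet, stab at its right endpoint.
Sorted: [6,9] [9,10] [12,13] [12,15] [14,16]
{[6,9],[9,10]} hit by 9; {[12,13],[12,15]} hit by 13; {[14,16]} hit by 16.
Points: 9, 13, 16 (3 total).

3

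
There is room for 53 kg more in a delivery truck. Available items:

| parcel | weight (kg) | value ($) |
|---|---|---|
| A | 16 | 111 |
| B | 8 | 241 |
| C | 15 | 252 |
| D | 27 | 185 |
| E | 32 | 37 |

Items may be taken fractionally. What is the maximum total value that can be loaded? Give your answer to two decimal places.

699.93

Greedy by value/weight ratio, highest first.
Order: B (241/8=30.12) > C (252/15=16.80) > A (111/16=6.94) > D (185/27=6.85) > E (37/32=1.16)
Fill: take B (8 @ 241) → take C (15 @ 252) → take A (16 @ 111) → take 14/27 of D → 95.93; 53/53 used.
Total value = 699.93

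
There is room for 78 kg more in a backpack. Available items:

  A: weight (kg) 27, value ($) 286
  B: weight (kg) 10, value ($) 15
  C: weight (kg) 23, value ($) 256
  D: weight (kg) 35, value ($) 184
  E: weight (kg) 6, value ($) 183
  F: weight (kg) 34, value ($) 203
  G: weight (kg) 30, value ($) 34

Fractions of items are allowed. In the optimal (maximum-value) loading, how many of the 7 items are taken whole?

3

Greedy by value/weight ratio, highest first.
Ratios (sorted): E 30.50, C 11.13, A 10.59, F 5.97, D 5.26, B 1.50, G 1.13
take E (6 @ 183); take C (23 @ 256); take A (27 @ 286); take 22/34 of F → 131.35. Capacity used 78/78.
3 item(s) taken whole; one partial (take 22/34 of F).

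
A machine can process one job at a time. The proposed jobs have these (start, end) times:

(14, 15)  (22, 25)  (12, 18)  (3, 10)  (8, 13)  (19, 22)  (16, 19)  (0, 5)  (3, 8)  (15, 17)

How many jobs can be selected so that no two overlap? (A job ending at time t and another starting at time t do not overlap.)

Greedy by earliest finish: after sorting by end time, pick each interval compatible with the last pick.
Sorted by end: (0,5)  (3,8)  (3,10)  (8,13)  (14,15)  (15,17)  (12,18)  (16,19)  (19,22)  (22,25)
take (0,5); take (8,13); take (14,15); take (15,17); take (19,22); take (22,25).
Selected 6 jobs.

6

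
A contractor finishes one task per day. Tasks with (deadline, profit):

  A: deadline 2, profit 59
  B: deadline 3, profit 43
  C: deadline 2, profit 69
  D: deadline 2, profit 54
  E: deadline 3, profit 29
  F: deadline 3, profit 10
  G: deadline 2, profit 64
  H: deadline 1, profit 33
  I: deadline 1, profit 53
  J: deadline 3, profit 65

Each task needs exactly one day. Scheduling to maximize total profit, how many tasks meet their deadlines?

By profit: C(d2,69), J(d3,65), G(d2,64), A(d2,59), D(d2,54), I(d1,53), B(d3,43), H(d1,33), E(d3,29), F(d3,10)
C→slot 2; J→slot 3; G→slot 1; A skipped; D skipped; I skipped; B skipped; H skipped; E skipped; F skipped.
3 of 10 scheduled.

3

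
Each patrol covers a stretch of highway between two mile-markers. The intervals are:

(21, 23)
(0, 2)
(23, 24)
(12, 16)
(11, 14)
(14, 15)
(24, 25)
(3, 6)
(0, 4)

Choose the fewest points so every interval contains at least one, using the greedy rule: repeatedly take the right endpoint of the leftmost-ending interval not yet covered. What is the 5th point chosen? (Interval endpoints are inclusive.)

25

Sort by right endpoint; whenever an interval is uncovered, place a point at its right end.
Sorted: [0,2] [0,4] [3,6] [11,14] [14,15] [12,16] [21,23] [23,24] [24,25]
{[0,2],[0,4]} hit by 2; {[3,6]} hit by 6; {[11,14],[14,15],[12,16]} hit by 14; {[21,23],[23,24]} hit by 23; {[24,25]} hit by 25.
Points: 2, 6, 14, 23, 25 (5 total).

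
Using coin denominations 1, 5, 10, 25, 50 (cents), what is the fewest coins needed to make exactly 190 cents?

190 − 3×50→40 − 1×25→15 − 1×10→5 − 1×5→0
Total coins = 3 + 1 + 1 + 1 = 6

6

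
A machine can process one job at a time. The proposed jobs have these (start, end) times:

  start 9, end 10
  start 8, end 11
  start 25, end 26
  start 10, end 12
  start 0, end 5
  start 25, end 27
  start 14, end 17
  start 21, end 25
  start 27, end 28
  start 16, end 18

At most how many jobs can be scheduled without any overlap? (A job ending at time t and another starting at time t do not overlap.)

7

By end time: (0,5), (9,10), (8,11), (10,12), (14,17), (16,18), (21,25), (25,26), (25,27), (27,28).
Pick (0,5); next start ≥ 5 → (9,10); next start ≥ 10 → (10,12); next start ≥ 12 → (14,17); next start ≥ 17 → (21,25); next start ≥ 25 → (25,26); next start ≥ 26 → (27,28).
Selected 7 jobs.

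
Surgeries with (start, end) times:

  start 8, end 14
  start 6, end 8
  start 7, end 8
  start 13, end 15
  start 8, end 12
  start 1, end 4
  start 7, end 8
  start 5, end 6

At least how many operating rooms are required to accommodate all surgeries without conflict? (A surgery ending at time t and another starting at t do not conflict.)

Events (time:±→running): 1:+→1 4:-→0 5:+→1 6:-→0 6:+→1 7:+→2 7:+→3 … peak 3.

3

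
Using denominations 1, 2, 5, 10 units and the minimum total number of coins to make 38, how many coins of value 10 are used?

3

38 − 3×10→8 − 1×5→3 − 1×2→1 − 1×1→0
Count of 10: 3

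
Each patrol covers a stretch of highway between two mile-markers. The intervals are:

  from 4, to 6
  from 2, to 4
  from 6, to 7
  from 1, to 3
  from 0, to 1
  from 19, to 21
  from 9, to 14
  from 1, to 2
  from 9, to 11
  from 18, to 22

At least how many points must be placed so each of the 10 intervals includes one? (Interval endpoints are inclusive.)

Sorted: [0,1] [1,2] [1,3] [2,4] [4,6] [6,7] [9,11] [9,14] [19,21] [18,22]
{[0,1],[1,2],[1,3]} hit by 1; {[2,4],[4,6]} hit by 4; {[6,7]} hit by 7; {[9,11],[9,14]} hit by 11; {[19,21],[18,22]} hit by 21.
Points: 1, 4, 7, 11, 21 (5 total).

5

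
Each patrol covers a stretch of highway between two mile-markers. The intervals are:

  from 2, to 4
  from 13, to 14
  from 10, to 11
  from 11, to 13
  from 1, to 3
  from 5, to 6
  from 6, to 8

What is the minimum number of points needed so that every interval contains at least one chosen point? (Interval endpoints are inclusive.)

By right end: [1,3]  [2,4]  [5,6]  [6,8]  [10,11]  [11,13]  [13,14]
[1,3] uncovered → point at 3; [5,6] uncovered → point at 6; [10,11] uncovered → point at 11; [13,14] uncovered → point at 14.
Points: 3, 6, 11, 14 (4 total).

4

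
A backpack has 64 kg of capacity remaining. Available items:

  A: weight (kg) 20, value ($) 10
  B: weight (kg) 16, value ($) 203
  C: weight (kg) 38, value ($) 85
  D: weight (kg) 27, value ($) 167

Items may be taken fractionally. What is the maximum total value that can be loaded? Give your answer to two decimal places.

416.97

Sort by value per unit weight and fill in that order.
Ratios (sorted): B 12.69, D 6.19, C 2.24, A 0.50
take B (16 @ 203); take D (27 @ 167); take 21/38 of C → 46.97. Capacity used 64/64.
Total value = 416.97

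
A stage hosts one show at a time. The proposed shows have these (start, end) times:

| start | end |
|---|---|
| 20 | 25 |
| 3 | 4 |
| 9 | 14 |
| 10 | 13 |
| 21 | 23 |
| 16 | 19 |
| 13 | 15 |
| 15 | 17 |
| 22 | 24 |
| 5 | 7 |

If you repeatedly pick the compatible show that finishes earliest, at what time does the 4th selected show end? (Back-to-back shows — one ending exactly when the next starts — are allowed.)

Sort by end time and greedily take each interval whose start is ≥ the last chosen end.
Sorted by end: (3,4)  (5,7)  (10,13)  (9,14)  (13,15)  (15,17)  (16,19)  (21,23)  (22,24)  (20,25)
take (3,4); take (5,7); take (10,13); take (13,15); take (15,17); take (21,23).
Selected: (3,4) (5,7) (10,13) (13,15) (15,17) (21,23)

15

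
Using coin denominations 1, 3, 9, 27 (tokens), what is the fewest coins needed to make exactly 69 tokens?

5

Greedy: take as many of the largest coin as possible, then repeat with the remainder.
69 = 2×27 + 1×9 + 2×3
Total coins = 2 + 1 + 2 = 5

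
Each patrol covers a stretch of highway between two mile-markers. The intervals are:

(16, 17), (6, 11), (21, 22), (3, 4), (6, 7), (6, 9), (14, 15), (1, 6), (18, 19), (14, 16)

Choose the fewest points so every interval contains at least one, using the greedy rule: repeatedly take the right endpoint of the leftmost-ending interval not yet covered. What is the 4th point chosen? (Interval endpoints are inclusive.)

By right end: [3,4]  [1,6]  [6,7]  [6,9]  [6,11]  [14,15]  [14,16]  [16,17]  [18,19]  [21,22]
[3,4] uncovered → point at 4; [6,7] uncovered → point at 7; [14,15] uncovered → point at 15; [16,17] uncovered → point at 17; [18,19] uncovered → point at 19; [21,22] uncovered → point at 22.
Points: 4, 7, 15, 17, 19, 22 (6 total).

17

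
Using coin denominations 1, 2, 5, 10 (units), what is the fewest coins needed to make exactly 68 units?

9

Use the largest denomination that fits, subtract, and repeat.
68 = 6×10 + 1×5 + 1×2 + 1×1
Total coins = 6 + 1 + 1 + 1 = 9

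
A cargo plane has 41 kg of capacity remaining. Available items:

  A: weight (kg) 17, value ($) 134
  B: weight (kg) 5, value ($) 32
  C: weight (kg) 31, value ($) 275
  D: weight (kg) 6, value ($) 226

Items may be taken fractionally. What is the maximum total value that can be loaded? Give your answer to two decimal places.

532.53

Ratios (sorted): D 37.67, C 8.87, A 7.88, B 6.40
take D (6 @ 226); take C (31 @ 275); take 4/17 of A → 31.53. Capacity used 41/41.
Total value = 532.53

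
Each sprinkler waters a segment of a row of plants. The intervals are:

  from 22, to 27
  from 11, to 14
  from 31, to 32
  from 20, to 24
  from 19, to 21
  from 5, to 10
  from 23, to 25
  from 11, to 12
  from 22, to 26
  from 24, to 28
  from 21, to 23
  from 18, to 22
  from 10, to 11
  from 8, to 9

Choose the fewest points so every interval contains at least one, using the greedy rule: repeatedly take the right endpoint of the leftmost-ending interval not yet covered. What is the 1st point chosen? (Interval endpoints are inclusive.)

Sort by right endpoint; whenever an interval is uncovered, place a point at its right end.
By right end: [8,9]  [5,10]  [10,11]  [11,12]  [11,14]  [19,21]  [18,22]  [21,23]  [20,24]  [23,25]  [22,26]  [22,27]  [24,28]  [31,32]
[8,9] uncovered → point at 9; [10,11] uncovered → point at 11; [19,21] uncovered → point at 21; [23,25] uncovered → point at 25; [31,32] uncovered → point at 32.
Points: 9, 11, 21, 25, 32 (5 total).

9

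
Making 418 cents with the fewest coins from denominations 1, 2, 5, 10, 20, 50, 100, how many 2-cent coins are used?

418 = 4×100 + 1×10 + 1×5 + 1×2 + 1×1
Count of 2: 1

1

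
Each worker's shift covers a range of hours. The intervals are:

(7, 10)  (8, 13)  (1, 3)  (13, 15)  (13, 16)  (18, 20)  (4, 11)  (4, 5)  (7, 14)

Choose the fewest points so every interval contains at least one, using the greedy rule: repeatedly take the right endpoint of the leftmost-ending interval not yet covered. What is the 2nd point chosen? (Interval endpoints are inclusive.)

5

Sorted: [1,3] [4,5] [7,10] [4,11] [8,13] [7,14] [13,15] [13,16] [18,20]
{[1,3]} hit by 3; {[4,5]} hit by 5; {[7,10],[4,11],[8,13],[7,14]} hit by 10; {[13,15],[13,16]} hit by 15; {[18,20]} hit by 20.
Points: 3, 5, 10, 15, 20 (5 total).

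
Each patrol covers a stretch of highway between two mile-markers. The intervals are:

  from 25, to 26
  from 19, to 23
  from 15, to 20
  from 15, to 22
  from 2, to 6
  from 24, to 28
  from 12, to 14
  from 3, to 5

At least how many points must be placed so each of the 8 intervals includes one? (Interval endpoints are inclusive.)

Sort by right endpoint; whenever an interval is uncovered, place a point at its right end.
Sorted: [3,5] [2,6] [12,14] [15,20] [15,22] [19,23] [25,26] [24,28]
{[3,5],[2,6]} hit by 5; {[12,14]} hit by 14; {[15,20],[15,22],[19,23]} hit by 20; {[25,26],[24,28]} hit by 26.
Points: 5, 14, 20, 26 (4 total).

4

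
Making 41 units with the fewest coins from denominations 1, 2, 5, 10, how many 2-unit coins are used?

0

Greedy: take as many of the largest coin as possible, then repeat with the remainder.
41 − 4×10→1 − 1×1→0
Count of 2: 0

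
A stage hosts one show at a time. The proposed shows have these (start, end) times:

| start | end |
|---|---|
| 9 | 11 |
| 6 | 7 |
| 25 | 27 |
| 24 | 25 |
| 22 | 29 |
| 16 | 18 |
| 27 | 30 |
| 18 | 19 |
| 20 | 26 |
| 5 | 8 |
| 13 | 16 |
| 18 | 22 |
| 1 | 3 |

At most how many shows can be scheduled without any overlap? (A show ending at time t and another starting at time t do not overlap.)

Sort by end time and greedily take each interval whose start is ≥ the last chosen end.
Sorted by end: (1,3)  (6,7)  (5,8)  (9,11)  (13,16)  (16,18)  (18,19)  (18,22)  (24,25)  (20,26)  (25,27)  (22,29)  (27,30)
take (1,3); take (6,7); take (9,11); take (13,16); take (16,18); take (18,19); take (24,25); take (25,27); take (27,30).
Selected 9 shows.

9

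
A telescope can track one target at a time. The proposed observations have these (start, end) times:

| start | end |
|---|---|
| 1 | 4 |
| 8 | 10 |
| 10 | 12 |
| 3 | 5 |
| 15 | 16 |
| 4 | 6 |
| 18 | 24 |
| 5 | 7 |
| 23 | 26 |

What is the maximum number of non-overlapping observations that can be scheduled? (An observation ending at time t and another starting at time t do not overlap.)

6

Order by finish time; keep every interval that doesn't clash with the previous kept one.
Sorted by end: (1,4)  (3,5)  (4,6)  (5,7)  (8,10)  (10,12)  (15,16)  (18,24)  (23,26)
take (1,4); take (4,6); take (8,10); take (10,12); take (15,16); take (18,24).
Selected 6 observations.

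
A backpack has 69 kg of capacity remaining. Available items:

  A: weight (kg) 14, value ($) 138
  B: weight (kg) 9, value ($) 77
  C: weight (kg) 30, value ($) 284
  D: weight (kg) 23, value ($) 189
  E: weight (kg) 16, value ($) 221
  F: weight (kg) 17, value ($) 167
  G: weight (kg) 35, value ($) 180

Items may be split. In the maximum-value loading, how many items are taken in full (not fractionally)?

Greedy by value/weight ratio, highest first.
Order: E (221/16=13.81) > A (138/14=9.86) > F (167/17=9.82) > C (284/30=9.47) > B (77/9=8.56) > D (189/23=8.22) > G (180/35=5.14)
Fill: take E (16 @ 221) → take A (14 @ 138) → take F (17 @ 167) → take 22/30 of C → 208.27; 69/69 used.
3 item(s) taken whole; one partial (take 22/30 of C).

3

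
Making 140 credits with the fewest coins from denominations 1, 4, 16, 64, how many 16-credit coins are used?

0

140 − 2×64→12 − 3×4→0
Count of 16: 0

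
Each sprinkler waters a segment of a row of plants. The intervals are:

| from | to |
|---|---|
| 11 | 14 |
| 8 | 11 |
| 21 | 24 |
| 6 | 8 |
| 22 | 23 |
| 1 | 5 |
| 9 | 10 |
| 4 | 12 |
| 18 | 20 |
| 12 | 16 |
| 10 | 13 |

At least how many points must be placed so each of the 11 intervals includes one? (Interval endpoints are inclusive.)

6

Sort by right endpoint; whenever an interval is uncovered, place a point at its right end.
Sorted: [1,5] [6,8] [9,10] [8,11] [4,12] [10,13] [11,14] [12,16] [18,20] [22,23] [21,24]
{[1,5]} hit by 5; {[6,8]} hit by 8; {[9,10],[8,11],[4,12],[10,13]} hit by 10; {[11,14],[12,16]} hit by 14; {[18,20]} hit by 20; {[22,23],[21,24]} hit by 23.
Points: 5, 8, 10, 14, 20, 23 (6 total).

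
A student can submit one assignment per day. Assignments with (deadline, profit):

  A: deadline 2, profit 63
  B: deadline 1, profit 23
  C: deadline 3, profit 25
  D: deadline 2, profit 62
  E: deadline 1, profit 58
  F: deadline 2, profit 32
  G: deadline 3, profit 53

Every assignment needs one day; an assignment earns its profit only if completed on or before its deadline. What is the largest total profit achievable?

By profit: A(d2,63), D(d2,62), E(d1,58), G(d3,53), F(d2,32), C(d3,25), B(d1,23)
A→slot 2; D→slot 1; E skipped; G→slot 3; F skipped; C skipped; B skipped.
Profit = 62 + 63 + 53 = 178

178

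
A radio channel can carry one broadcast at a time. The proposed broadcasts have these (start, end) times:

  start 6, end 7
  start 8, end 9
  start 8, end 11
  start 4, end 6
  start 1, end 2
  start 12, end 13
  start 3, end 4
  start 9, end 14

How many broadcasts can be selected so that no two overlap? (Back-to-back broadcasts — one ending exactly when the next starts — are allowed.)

By end time: (1,2), (3,4), (4,6), (6,7), (8,9), (8,11), (12,13), (9,14).
Pick (1,2); next start ≥ 2 → (3,4); next start ≥ 4 → (4,6); next start ≥ 6 → (6,7); next start ≥ 7 → (8,9); next start ≥ 9 → (12,13).
Selected 6 broadcasts.

6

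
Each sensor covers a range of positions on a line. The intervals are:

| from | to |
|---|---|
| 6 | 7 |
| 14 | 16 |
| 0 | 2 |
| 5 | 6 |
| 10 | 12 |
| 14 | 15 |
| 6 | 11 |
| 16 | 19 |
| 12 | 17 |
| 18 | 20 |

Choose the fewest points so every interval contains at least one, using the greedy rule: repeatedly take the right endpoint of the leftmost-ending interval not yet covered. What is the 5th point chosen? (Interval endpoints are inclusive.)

19

By right end: [0,2]  [5,6]  [6,7]  [6,11]  [10,12]  [14,15]  [14,16]  [12,17]  [16,19]  [18,20]
[0,2] uncovered → point at 2; [5,6] uncovered → point at 6; [10,12] uncovered → point at 12; [14,15] uncovered → point at 15; [16,19] uncovered → point at 19.
Points: 2, 6, 12, 15, 19 (5 total).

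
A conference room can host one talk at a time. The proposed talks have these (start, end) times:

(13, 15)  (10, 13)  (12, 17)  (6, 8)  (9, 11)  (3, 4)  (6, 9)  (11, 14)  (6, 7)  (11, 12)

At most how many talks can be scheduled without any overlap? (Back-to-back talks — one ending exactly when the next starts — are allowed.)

Greedy by earliest finish: after sorting by end time, pick each interval compatible with the last pick.
Sorted by end: (3,4)  (6,7)  (6,8)  (6,9)  (9,11)  (11,12)  (10,13)  (11,14)  (13,15)  (12,17)
take (3,4); take (6,7); skip (6,9); take (9,11); take (11,12); skip (10,13); skip (11,14); take (13,15); skip (12,17).
Selected 5 talks.

5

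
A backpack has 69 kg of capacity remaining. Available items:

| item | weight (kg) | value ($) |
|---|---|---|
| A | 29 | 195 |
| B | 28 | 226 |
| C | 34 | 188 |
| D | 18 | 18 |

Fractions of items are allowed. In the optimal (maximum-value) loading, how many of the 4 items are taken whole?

2

Sort by value per unit weight and fill in that order.
Order: B (226/28=8.07) > A (195/29=6.72) > C (188/34=5.53) > D (18/18=1.00)
Fill: take B (28 @ 226) → take A (29 @ 195) → take 12/34 of C → 66.35; 69/69 used.
2 item(s) taken whole; one partial (take 12/34 of C).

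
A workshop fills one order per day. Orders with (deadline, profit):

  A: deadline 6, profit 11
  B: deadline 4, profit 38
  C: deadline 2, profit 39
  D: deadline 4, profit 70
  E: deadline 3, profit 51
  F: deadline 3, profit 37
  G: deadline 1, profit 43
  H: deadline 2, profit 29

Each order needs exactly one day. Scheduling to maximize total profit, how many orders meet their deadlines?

Take jobs in profit order; each goes to the latest open slot no later than its deadline.
By profit: D(d4,70), E(d3,51), G(d1,43), C(d2,39), B(d4,38), F(d3,37), H(d2,29), A(d6,11)
D→slot 4; E→slot 3; G→slot 1; C→slot 2; B skipped; F skipped; H skipped; A→slot 6.
5 of 8 scheduled.

5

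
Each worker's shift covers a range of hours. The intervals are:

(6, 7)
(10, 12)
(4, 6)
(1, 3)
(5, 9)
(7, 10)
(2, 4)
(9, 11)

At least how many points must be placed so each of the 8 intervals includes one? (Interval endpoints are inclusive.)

3

Sorted: [1,3] [2,4] [4,6] [6,7] [5,9] [7,10] [9,11] [10,12]
{[1,3],[2,4]} hit by 3; {[4,6],[6,7],[5,9]} hit by 6; {[7,10],[9,11],[10,12]} hit by 10.
Points: 3, 6, 10 (3 total).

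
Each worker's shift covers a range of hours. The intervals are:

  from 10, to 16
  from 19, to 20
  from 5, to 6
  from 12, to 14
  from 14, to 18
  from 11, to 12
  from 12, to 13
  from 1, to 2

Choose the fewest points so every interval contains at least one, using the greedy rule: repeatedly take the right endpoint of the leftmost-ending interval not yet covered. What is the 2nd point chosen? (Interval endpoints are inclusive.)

Process intervals by earliest right end; each time one isn't hit yet, stab at its right endpoint.
Sorted: [1,2] [5,6] [11,12] [12,13] [12,14] [10,16] [14,18] [19,20]
{[1,2]} hit by 2; {[5,6]} hit by 6; {[11,12],[12,13],[12,14],[10,16]} hit by 12; {[14,18]} hit by 18; {[19,20]} hit by 20.
Points: 2, 6, 12, 18, 20 (5 total).

6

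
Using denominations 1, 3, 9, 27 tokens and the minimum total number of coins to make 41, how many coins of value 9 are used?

1

Use the largest denomination that fits, subtract, and repeat.
41 = 1×27 + 1×9 + 1×3 + 2×1
Count of 9: 1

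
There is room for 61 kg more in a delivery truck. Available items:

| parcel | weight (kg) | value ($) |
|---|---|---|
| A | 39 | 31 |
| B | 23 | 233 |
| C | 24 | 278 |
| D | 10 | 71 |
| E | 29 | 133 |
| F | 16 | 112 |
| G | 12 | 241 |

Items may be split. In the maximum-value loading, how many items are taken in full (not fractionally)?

Order: G (241/12=20.08) > C (278/24=11.58) > B (233/23=10.13) > D (71/10=7.10) > F (112/16=7.00) > E (133/29=4.59) > A (31/39=0.79)
Fill: take G (12 @ 241) → take C (24 @ 278) → take B (23 @ 233) → take 2/10 of D → 14.20; 61/61 used.
3 item(s) taken whole; one partial (take 2/10 of D).

3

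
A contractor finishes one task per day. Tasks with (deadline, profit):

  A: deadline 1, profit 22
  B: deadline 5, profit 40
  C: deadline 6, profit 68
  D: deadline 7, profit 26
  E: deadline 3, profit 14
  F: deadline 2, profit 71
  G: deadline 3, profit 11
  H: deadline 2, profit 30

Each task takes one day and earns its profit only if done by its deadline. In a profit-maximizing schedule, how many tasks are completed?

Profit order: F=71 C=68 B=40 H=30 D=26 A=22 E=14 G=11
Assign: F→slot 2, C→slot 6, B→slot 5, H→slot 1, D→slot 7, A skipped, E→slot 3, G skipped.
Slots: [1:H] [2:F] [3:E] [5:B] [6:C] [7:D]
6 of 8 scheduled.

6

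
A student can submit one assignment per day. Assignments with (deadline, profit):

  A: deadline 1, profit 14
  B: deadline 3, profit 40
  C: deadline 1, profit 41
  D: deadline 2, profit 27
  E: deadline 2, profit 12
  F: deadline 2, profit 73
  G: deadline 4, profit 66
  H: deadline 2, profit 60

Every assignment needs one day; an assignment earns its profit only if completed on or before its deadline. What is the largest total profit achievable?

By profit: F(d2,73), G(d4,66), H(d2,60), C(d1,41), B(d3,40), D(d2,27), A(d1,14), E(d2,12)
F→slot 2; G→slot 4; H→slot 1; C skipped; B→slot 3; D skipped; A skipped; E skipped.
Profit = 60 + 73 + 40 + 66 = 239

239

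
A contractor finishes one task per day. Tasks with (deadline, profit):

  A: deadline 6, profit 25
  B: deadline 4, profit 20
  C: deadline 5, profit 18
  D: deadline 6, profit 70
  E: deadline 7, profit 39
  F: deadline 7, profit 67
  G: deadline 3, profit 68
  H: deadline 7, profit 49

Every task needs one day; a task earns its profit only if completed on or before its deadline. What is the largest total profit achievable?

Sort by profit descending; place each in the latest free slot ≤ its deadline.
By profit: D(d6,70), G(d3,68), F(d7,67), H(d7,49), E(d7,39), A(d6,25), B(d4,20), C(d5,18)
D→slot 6; G→slot 3; F→slot 7; H→slot 5; E→slot 4; A→slot 2; B→slot 1; C skipped.
Profit = 20 + 25 + 68 + 39 + 49 + 70 + 67 = 338

338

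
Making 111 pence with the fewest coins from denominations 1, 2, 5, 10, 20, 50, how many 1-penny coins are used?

1

111 = 2×50 + 1×10 + 1×1
Count of 1: 1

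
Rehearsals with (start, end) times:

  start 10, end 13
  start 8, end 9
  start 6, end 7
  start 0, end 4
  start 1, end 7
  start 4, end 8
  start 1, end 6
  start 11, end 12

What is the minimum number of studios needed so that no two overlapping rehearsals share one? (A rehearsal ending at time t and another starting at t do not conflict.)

3

Count concurrent intervals with a sweep; the peak is the room count.
starts: [0, 1, 1, 4, 6, 8, 10, 11]
ends:   [4, 6, 7, 7, 8, 9, 12, 13]
s0→1 s1→2 s1→3  — peak 3.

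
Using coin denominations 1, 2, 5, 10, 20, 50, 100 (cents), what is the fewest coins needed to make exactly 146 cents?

5

146 − 1×100→46 − 2×20→6 − 1×5→1 − 1×1→0
Total coins = 1 + 2 + 1 + 1 = 5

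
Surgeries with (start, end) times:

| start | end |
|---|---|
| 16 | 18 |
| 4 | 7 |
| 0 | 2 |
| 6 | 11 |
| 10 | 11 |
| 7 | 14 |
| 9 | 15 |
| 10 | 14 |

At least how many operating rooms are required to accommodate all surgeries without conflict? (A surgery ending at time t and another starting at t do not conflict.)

Events (time:±→running): 0:+→1 2:-→0 4:+→1 6:+→2 7:-→1 7:+→2 9:+→3 10:+→4 10:+→5 … peak 5.

5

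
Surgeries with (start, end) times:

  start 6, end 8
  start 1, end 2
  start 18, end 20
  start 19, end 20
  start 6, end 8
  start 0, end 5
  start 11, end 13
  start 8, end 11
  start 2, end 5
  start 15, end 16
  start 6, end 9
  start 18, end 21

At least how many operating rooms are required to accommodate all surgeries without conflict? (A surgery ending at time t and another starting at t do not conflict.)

3

Events (time:±→running): 0:+→1 1:+→2 2:-→1 2:+→2 5:-→1 5:-→0 6:+→1 6:+→2 6:+→3 … peak 3.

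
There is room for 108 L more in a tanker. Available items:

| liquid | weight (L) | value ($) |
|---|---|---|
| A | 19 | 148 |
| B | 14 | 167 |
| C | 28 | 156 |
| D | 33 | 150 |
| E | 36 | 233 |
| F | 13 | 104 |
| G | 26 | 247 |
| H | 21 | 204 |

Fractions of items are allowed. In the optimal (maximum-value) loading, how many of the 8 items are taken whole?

Sort by value per unit weight and fill in that order.
Ratios (sorted): B 11.93, H 9.71, G 9.50, F 8.00, A 7.79, E 6.47, C 5.57, D 4.55
take B (14 @ 167); take H (21 @ 204); take G (26 @ 247); take F (13 @ 104); take A (19 @ 148); take 15/36 of E → 97.08. Capacity used 108/108.
5 item(s) taken whole; one partial (take 15/36 of E).

5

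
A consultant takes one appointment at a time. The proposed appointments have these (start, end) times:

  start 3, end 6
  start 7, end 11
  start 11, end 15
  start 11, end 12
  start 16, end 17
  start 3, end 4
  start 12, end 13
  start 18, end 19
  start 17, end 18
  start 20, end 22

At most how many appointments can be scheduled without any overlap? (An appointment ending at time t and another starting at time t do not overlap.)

Sort by end time and greedily take each interval whose start is ≥ the last chosen end.
Sorted by end: (3,4)  (3,6)  (7,11)  (11,12)  (12,13)  (11,15)  (16,17)  (17,18)  (18,19)  (20,22)
take (3,4); skip (3,6); take (7,11); take (11,12); take (12,13); skip (11,15); take (16,17); take (17,18); take (18,19); take (20,22).
Selected 8 appointments.

8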